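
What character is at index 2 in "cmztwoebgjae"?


Input string: 'cmztwoebgjae'
Operation: get character at index 2
Index mapping: s[0]='c', s[1]='m', s[2]='z'
Result: 'z'


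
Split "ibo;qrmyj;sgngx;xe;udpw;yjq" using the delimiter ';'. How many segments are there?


Input string: 'ibo;qrmyj;sgngx;xe;udpw;yjq'
Delimiter: ';'
Split result: 'ibo', 'qrmyj', 'sgngx', 'xe', 'udpw', 'yjq'
Number of parts: 6


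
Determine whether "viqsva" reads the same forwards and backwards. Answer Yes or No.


Input string: 'viqsva'
Reversed: 'avsqiv'
Compare pairs: s[0]='v' vs s[5]='a' (mismatch), s[1]='i' vs s[4]='v' (mismatch), s[2]='q' vs s[3]='s' (mismatch)
Palindrome: No


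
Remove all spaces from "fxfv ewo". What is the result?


Input string: 'fxfv ewo'
Operation: remove all spaces
Words: 'fxfv', 'ewo'
Join without spaces: fxfvewo


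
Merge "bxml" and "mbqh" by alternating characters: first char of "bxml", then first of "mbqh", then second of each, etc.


String 1: 'bxml'
String 2: 'mbqh'
Operation: alternate characters
Pairs: 'b'+'m', 'x'+'b', 'm'+'q', 'l'+'h'
Result: bmxbmqlh


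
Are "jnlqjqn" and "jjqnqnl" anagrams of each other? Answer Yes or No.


String 1: 'jnlqjqn' -> sorted: 'jjlnnqq'
String 2: 'jjqnqnl' -> sorted: 'jjlnnqq'
Compare sorted forms: 'jjlnnqq' == 'jjlnnqq'
Anagram: Yes


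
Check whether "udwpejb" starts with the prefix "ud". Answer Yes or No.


Input string: 'udwpejb'
Prefix to check: 'ud'
First 2 characters of input: 'ud'
Match: True
Result: Yes


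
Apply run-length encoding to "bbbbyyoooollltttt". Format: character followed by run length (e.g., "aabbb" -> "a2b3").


Input: 'bbbbyyoooollltttt'
Operation: identify consecutive runs
Runs: 'bbbb' -> b4, 'yy' -> y2, 'oooo' -> o4, 'lll' -> l3, 'tttt' -> t4
Encoded: b4y2o4l3t4


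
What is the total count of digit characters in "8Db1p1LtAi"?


Input string: '8Db1p1LtAi'
Operation: count digit characters (0-9)
Scan: '8'(digit), 'D', 'b', '1'(digit), 'p', '1'(digit), 'L', 't', 'A', 'i'
Digits found: 3
Result: 3


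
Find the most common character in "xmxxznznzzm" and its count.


Input: 'xmxxznznzzm'
Operation: tally each character
Counts: 'm':2, 'n':2, 'x':3, 'z':4
Maximum: 'z' appears 4 times


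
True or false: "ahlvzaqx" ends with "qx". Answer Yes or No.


Input string: 'ahlvzaqx'
Suffix to check: 'qx'
Last 2 characters of input: 'qx'
Match: True
Result: Yes


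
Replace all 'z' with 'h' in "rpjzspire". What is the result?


Input string: 'rpjzspire'
Operation: replace 'z' with 'h'
Positions of 'z': 3
After replacement: rpjhspire


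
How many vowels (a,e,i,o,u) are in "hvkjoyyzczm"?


Input string: 'hvkjoyyzczm'
Operation: count vowels (a, e, i, o, u)
Scan: s[0]='h', s[1]='v', s[2]='k', s[3]='j', s[4]='o' (vowel), s[5]='y', s[6]='y', s[7]='z', s[8]='c', s[9]='z', s[10]='m'
Vowels found: 1
Result: 1


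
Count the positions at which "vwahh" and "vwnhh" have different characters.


String 1: 'vwahh'
String 2: 'vwnhh'
Compare each position: pos 0: 'v'=='v', pos 1: 'w'=='w', pos 2: 'a'!='n', pos 3: 'h'=='h', pos 4: 'h'=='h'
Differing positions: 1
Hamming distance: 1


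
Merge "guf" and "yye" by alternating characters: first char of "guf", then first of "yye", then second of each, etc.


String 1: 'guf'
String 2: 'yye'
Operation: alternate characters
Pairs: 'g'+'y', 'u'+'y', 'f'+'e'
Result: gyuyfe


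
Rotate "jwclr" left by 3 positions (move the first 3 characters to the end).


Input: 'jwclr', shift = 3
Operation: split at index 3 and swap parts
Front part s[0:3] = 'jwc'
Back part s[3:] = 'lr'
Rotated = back + front = 'lr' + 'jwc'
Result: lrjwc


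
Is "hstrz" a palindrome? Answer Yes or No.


Input string: 'hstrz'
Reversed: 'zrtsh'
Compare pairs: s[0]='h' vs s[4]='z' (mismatch), s[1]='s' vs s[3]='r' (mismatch)
Palindrome: No


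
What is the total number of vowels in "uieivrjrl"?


Input string: 'uieivrjrl'
Operation: count vowels (a, e, i, o, u)
Scan: s[0]='u' (vowel), s[1]='i' (vowel), s[2]='e' (vowel), s[3]='i' (vowel), s[4]='v', s[5]='r', s[6]='j', s[7]='r', s[8]='l'
Vowels found: 4
Result: 4


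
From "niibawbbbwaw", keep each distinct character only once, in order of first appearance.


Input: 'niibawbbbwaw'
Operation: keep first occurrence of each character
Scan: s[0]='n' new -> keep; s[1]='i' new -> keep; s[2]='i' seen -> skip; s[3]='b' new -> keep; s[4]='a' new -> keep; s[5]='w' new -> keep; s[6]='b' seen -> skip; s[7]='b' seen -> skip; s[8]='b' seen -> skip; s[9]='w' seen -> skip; s[10]='a' seen -> skip; s[11]='w' seen -> skip
Result: nibaw


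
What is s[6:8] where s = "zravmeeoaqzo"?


Input string: 'zravmeeoaqzo'
Operation: slice [6:8]
Extract characters: s[6]='e', s[7]='o'
Result: eo


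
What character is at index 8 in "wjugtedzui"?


Input string: 'wjugtedzui'
Operation: get character at index 8
Index mapping: s[0]='w', s[1]='j', s[2]='u', s[3]='g', s[4]='t', s[5]='e', s[6]='d', s[7]='z', s[8]='u'
Result: 'u'


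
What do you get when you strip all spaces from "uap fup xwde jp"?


Input string: 'uap fup xwde jp'
Operation: remove all spaces
Words: 'uap', 'fup', 'xwde', 'jp'
Join without spaces: uapfupxwdejp


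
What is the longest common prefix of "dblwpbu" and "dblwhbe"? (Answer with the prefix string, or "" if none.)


String 1: 'dblwpbu'
String 2: 'dblwhbe'
Compare position by position:
pos 0: 'd' vs 'd' match
pos 1: 'b' vs 'b' match
pos 2: 'l' vs 'l' match
pos 3: 'w' vs 'w' match
pos 4: 'p' vs 'h' differ -> stop
Longest common prefix: "dblw" (length 4)


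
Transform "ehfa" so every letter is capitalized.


Input string: 'ehfa'
Operation: convert each letter to uppercase
Mapping: 'e'->'E', 'h'->'H', 'f'->'F', 'a'->'A'
Result: EHFA


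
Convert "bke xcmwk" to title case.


Input string: 'bke xcmwk'
Operation: capitalize first letter of each word
Word transformations: 'bke'->'Bke', 'xcmwk'->'Xcmwk'
Result: Bke Xcmwk


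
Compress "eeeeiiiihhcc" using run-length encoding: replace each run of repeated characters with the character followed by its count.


Input: 'eeeeiiiihhcc'
Operation: identify consecutive runs
Runs: 'eeee' -> e4, 'iiii' -> i4, 'hh' -> h2, 'cc' -> c2
Encoded: e4i4h2c2


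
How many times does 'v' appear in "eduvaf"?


Input string: 'eduvaf'
Target character: 'v'
Scan each position: s[3]='v'
Matches found at indices: 3
Total: 1


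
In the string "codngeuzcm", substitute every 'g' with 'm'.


Input string: 'codngeuzcm'
Operation: replace 'g' with 'm'
Positions of 'g': 4
After replacement: codnmeuzcm


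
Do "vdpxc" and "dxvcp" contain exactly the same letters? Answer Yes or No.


String 1: 'vdpxc' -> sorted: 'cdpvx'
String 2: 'dxvcp' -> sorted: 'cdpvx'
Compare sorted forms: 'cdpvx' == 'cdpvx'
Anagram: Yes


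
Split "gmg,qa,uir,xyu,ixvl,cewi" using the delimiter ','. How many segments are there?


Input string: 'gmg,qa,uir,xyu,ixvl,cewi'
Delimiter: ','
Split result: 'gmg', 'qa', 'uir', 'xyu', 'ixvl', 'cewi'
Number of parts: 6


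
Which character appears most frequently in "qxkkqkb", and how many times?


Input: 'qxkkqkb'
Operation: tally each character
Counts: 'b':1, 'k':3, 'q':2, 'x':1
Maximum: 'k' appears 3 times


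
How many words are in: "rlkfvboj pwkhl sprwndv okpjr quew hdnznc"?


Input string: 'rlkfvboj pwkhl sprwndv okpjr quew hdnznc'
Operation: split by spaces
Words found: 'rlkfvboj', 'pwkhl', 'sprwndv', 'okpjr', 'quew', 'hdnznc'
Word count: 6


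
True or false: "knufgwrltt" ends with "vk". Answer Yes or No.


Input string: 'knufgwrltt'
Suffix to check: 'vk'
Last 2 characters of input: 'tt'
Match: False
Result: No


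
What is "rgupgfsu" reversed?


Input string: 'rgupgfsu'
Operation: reverse character order
Original order: 'r' -> 'g' -> 'u' -> 'p' -> 'g' -> 'f' -> 's' -> 'u'
Reversed order: 'u' -> 's' -> 'f' -> 'g' -> 'p' -> 'u' -> 'g' -> 'r'
Result: usfgpugr


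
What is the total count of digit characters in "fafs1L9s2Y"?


Input string: 'fafs1L9s2Y'
Operation: count digit characters (0-9)
Scan: 'f', 'a', 'f', 's', '1'(digit), 'L', '9'(digit), 's', '2'(digit), 'Y'
Digits found: 3
Result: 3


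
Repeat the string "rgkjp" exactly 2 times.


Input string: 'rgkjp'
Operation: repeat 2 times
Concatenation: 'rgkjp' + 'rgkjp'
Result: rgkjprgkjp


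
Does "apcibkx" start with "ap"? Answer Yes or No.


Input string: 'apcibkx'
Prefix to check: 'ap'
First 2 characters of input: 'ap'
Match: True
Result: Yes


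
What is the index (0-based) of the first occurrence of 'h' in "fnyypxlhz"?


Input string: 'fnyypxlhz'
Target: 'h'
Scanning left to right: s[0]='f', s[1]='n', s[2]='y', s[3]='y', s[4]='p', s[5]='x', s[6]='l', s[7]='h'
First match at index: 7


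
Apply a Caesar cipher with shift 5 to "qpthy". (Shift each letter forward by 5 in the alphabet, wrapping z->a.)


Input: 'qpthy', shift = 5
Operation: for each letter, (position + 5) mod 26
Mapping: 'q'(16+5=21)->'v', 'p'(15+5=20)->'u', 't'(19+5=24)->'y', 'h'(7+5=12)->'m', 'y'(24+5=29, 29 mod 26=3)->'d'
Result: vuymd


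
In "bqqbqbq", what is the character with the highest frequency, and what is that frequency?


Input: 'bqqbqbq'
Operation: tally each character
Counts: 'b':3, 'q':4
Maximum: 'q' appears 4 times


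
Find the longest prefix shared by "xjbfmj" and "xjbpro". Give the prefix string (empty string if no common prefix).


String 1: 'xjbfmj'
String 2: 'xjbpro'
Compare position by position:
pos 0: 'x' vs 'x' match
pos 1: 'j' vs 'j' match
pos 2: 'b' vs 'b' match
pos 3: 'f' vs 'p' differ -> stop
Longest common prefix: "xjb" (length 3)


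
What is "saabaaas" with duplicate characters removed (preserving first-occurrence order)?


Input: 'saabaaas'
Operation: keep first occurrence of each character
Scan: s[0]='s' new -> keep; s[1]='a' new -> keep; s[2]='a' seen -> skip; s[3]='b' new -> keep; s[4]='a' seen -> skip; s[5]='a' seen -> skip; s[6]='a' seen -> skip; s[7]='s' seen -> skip
Result: sab


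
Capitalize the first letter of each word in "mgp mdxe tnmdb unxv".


Input string: 'mgp mdxe tnmdb unxv'
Operation: capitalize first letter of each word
Word transformations: 'mgp'->'Mgp', 'mdxe'->'Mdxe', 'tnmdb'->'Tnmdb', 'unxv'->'Unxv'
Result: Mgp Mdxe Tnmdb Unxv


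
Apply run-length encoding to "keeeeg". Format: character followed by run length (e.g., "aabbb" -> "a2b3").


Input: 'keeeeg'
Operation: identify consecutive runs
Runs: 'k' -> k1, 'eeee' -> e4, 'g' -> g1
Encoded: k1e4g1


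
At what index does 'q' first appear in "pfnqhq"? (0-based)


Input string: 'pfnqhq'
Target: 'q'
Scanning left to right: s[0]='p', s[1]='f', s[2]='n', s[3]='q'
First match at index: 3


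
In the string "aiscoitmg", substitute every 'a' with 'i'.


Input string: 'aiscoitmg'
Operation: replace 'a' with 'i'
Positions of 'a': 0
After replacement: iiscoitmg


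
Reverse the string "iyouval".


Input string: 'iyouval'
Operation: reverse character order
Original order: 'i' -> 'y' -> 'o' -> 'u' -> 'v' -> 'a' -> 'l'
Reversed order: 'l' -> 'a' -> 'v' -> 'u' -> 'o' -> 'y' -> 'i'
Result: lavuoyi


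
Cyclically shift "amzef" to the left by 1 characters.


Input: 'amzef', shift = 1
Operation: split at index 1 and swap parts
Front part s[0:1] = 'a'
Back part s[1:] = 'mzef'
Rotated = back + front = 'mzef' + 'a'
Result: mzefa


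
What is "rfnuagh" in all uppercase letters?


Input string: 'rfnuagh'
Operation: convert each letter to uppercase
Mapping: 'r'->'R', 'f'->'F', 'n'->'N', 'u'->'U', 'a'->'A', 'g'->'G', 'h'->'H'
Result: RFNUAGH


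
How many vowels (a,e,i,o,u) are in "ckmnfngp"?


Input string: 'ckmnfngp'
Operation: count vowels (a, e, i, o, u)
Scan: s[0]='c', s[1]='k', s[2]='m', s[3]='n', s[4]='f', s[5]='n', s[6]='g', s[7]='p'
Vowels found: 0
Result: 0


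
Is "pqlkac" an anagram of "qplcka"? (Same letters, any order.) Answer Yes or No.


String 1: 'qplcka' -> sorted: 'acklpq'
String 2: 'pqlkac' -> sorted: 'acklpq'
Compare sorted forms: 'acklpq' == 'acklpq'
Anagram: Yes


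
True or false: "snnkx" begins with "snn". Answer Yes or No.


Input string: 'snnkx'
Prefix to check: 'snn'
First 3 characters of input: 'snn'
Match: True
Result: Yes


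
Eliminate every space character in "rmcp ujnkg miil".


Input string: 'rmcp ujnkg miil'
Operation: remove all spaces
Words: 'rmcp', 'ujnkg', 'miil'
Join without spaces: rmcpujnkgmiil


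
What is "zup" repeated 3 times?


Input string: 'zup'
Operation: repeat 3 times
Concatenation: 'zup' + 'zup' + 'zup'
Result: zupzupzup


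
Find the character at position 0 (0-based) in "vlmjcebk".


Input string: 'vlmjcebk'
Operation: get character at index 0
Index mapping: s[0]='v'
Result: 'v'


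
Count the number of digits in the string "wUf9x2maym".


Input string: 'wUf9x2maym'
Operation: count digit characters (0-9)
Scan: 'w', 'U', 'f', '9'(digit), 'x', '2'(digit), 'm', 'a', 'y', 'm'
Digits found: 2
Result: 2


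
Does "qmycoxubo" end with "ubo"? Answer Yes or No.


Input string: 'qmycoxubo'
Suffix to check: 'ubo'
Last 3 characters of input: 'ubo'
Match: True
Result: Yes


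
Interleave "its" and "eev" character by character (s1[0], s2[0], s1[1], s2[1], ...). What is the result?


String 1: 'its'
String 2: 'eev'
Operation: alternate characters
Pairs: 'i'+'e', 't'+'e', 's'+'v'
Result: ietesv


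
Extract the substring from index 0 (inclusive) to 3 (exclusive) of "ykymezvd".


Input string: 'ykymezvd'
Operation: slice [0:3]
Extract characters: s[0]='y', s[1]='k', s[2]='y'
Result: yky


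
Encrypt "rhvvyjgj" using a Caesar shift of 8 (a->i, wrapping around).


Input: 'rhvvyjgj', shift = 8
Operation: for each letter, (position + 8) mod 26
Mapping: 'r'(17+8=25)->'z', 'h'(7+8=15)->'p', 'v'(21+8=29, 29 mod 26=3)->'d', 'v'(21+8=29, 29 mod 26=3)->'d', 'y'(24+8=32, 32 mod 26=6)->'g', 'j'(9+8=17)->'r', 'g'(6+8=14)->'o', 'j'(9+8=17)->'r'
Result: zpddgror


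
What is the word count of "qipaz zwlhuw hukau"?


Input string: 'qipaz zwlhuw hukau'
Operation: split by spaces
Words found: 'qipaz', 'zwlhuw', 'hukau'
Word count: 3


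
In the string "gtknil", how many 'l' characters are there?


Input string: 'gtknil'
Target character: 'l'
Scan each position: s[5]='l'
Matches found at indices: 5
Total: 1


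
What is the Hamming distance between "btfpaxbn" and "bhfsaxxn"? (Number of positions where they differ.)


String 1: 'btfpaxbn'
String 2: 'bhfsaxxn'
Compare each position: pos 0: 'b'=='b', pos 1: 't'!='h', pos 2: 'f'=='f', pos 3: 'p'!='s', pos 4: 'a'=='a', pos 5: 'x'=='x', pos 6: 'b'!='x', pos 7: 'n'=='n'
Differing positions: 3
Hamming distance: 3


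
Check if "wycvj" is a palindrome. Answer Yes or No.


Input string: 'wycvj'
Reversed: 'jvcyw'
Compare pairs: s[0]='w' vs s[4]='j' (mismatch), s[1]='y' vs s[3]='v' (mismatch)
Palindrome: No


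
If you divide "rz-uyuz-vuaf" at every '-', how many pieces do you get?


Input string: 'rz-uyuz-vuaf'
Delimiter: '-'
Split result: 'rz', 'uyuz', 'vuaf'
Number of parts: 3


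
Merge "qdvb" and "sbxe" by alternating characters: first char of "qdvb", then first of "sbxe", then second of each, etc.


String 1: 'qdvb'
String 2: 'sbxe'
Operation: alternate characters
Pairs: 'q'+'s', 'd'+'b', 'v'+'x', 'b'+'e'
Result: qsdbvxbe


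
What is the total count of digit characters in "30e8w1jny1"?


Input string: '30e8w1jny1'
Operation: count digit characters (0-9)
Scan: '3'(digit), '0'(digit), 'e', '8'(digit), 'w', '1'(digit), 'j', 'n', 'y', '1'(digit)
Digits found: 5
Result: 5


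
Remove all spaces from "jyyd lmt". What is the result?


Input string: 'jyyd lmt'
Operation: remove all spaces
Words: 'jyyd', 'lmt'
Join without spaces: jyydlmt


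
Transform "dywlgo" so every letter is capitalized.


Input string: 'dywlgo'
Operation: convert each letter to uppercase
Mapping: 'd'->'D', 'y'->'Y', 'w'->'W', 'l'->'L', 'g'->'G', 'o'->'O'
Result: DYWLGO


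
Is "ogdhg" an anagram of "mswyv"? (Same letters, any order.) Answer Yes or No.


String 1: 'mswyv' -> sorted: 'msvwy'
String 2: 'ogdhg' -> sorted: 'dggho'
Compare sorted forms: 'msvwy' != 'dggho'
Anagram: No


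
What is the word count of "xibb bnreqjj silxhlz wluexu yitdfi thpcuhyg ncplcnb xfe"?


Input string: 'xibb bnreqjj silxhlz wluexu yitdfi thpcuhyg ncplcnb xfe'
Operation: split by spaces
Words found: 'xibb', 'bnreqjj', 'silxhlz', 'wluexu', 'yitdfi', 'thpcuhyg', 'ncplcnb', 'xfe'
Word count: 8


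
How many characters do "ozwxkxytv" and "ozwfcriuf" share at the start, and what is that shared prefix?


String 1: 'ozwxkxytv'
String 2: 'ozwfcriuf'
Compare position by position:
pos 0: 'o' vs 'o' match
pos 1: 'z' vs 'z' match
pos 2: 'w' vs 'w' match
pos 3: 'x' vs 'f' differ -> stop
Longest common prefix: "ozw" (length 3)


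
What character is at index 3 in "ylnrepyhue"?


Input string: 'ylnrepyhue'
Operation: get character at index 3
Index mapping: s[0]='y', s[1]='l', s[2]='n', s[3]='r'
Result: 'r'


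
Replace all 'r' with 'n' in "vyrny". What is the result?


Input string: 'vyrny'
Operation: replace 'r' with 'n'
Positions of 'r': 2
After replacement: vynny


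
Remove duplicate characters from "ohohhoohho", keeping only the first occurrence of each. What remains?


Input: 'ohohhoohho'
Operation: keep first occurrence of each character
Scan: s[0]='o' new -> keep; s[1]='h' new -> keep; s[2]='o' seen -> skip; s[3]='h' seen -> skip; s[4]='h' seen -> skip; s[5]='o' seen -> skip; s[6]='o' seen -> skip; s[7]='h' seen -> skip; s[8]='h' seen -> skip; s[9]='o' seen -> skip
Result: oh


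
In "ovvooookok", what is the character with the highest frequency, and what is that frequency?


Input: 'ovvooookok'
Operation: tally each character
Counts: 'k':2, 'o':6, 'v':2
Maximum: 'o' appears 6 times


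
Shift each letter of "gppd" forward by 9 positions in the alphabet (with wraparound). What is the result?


Input: 'gppd', shift = 9
Operation: for each letter, (position + 9) mod 26
Mapping: 'g'(6+9=15)->'p', 'p'(15+9=24)->'y', 'p'(15+9=24)->'y', 'd'(3+9=12)->'m'
Result: pyym


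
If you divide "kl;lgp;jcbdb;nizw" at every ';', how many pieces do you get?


Input string: 'kl;lgp;jcbdb;nizw'
Delimiter: ';'
Split result: 'kl', 'lgp', 'jcbdb', 'nizw'
Number of parts: 4


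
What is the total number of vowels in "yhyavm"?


Input string: 'yhyavm'
Operation: count vowels (a, e, i, o, u)
Scan: s[0]='y', s[1]='h', s[2]='y', s[3]='a' (vowel), s[4]='v', s[5]='m'
Vowels found: 1
Result: 1


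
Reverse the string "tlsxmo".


Input string: 'tlsxmo'
Operation: reverse character order
Original order: 't' -> 'l' -> 's' -> 'x' -> 'm' -> 'o'
Reversed order: 'o' -> 'm' -> 'x' -> 's' -> 'l' -> 't'
Result: omxslt


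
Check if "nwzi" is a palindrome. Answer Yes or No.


Input string: 'nwzi'
Reversed: 'izwn'
Compare pairs: s[0]='n' vs s[3]='i' (mismatch), s[1]='w' vs s[2]='z' (mismatch)
Palindrome: No


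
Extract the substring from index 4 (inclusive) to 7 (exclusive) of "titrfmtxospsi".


Input string: 'titrfmtxospsi'
Operation: slice [4:7]
Extract characters: s[4]='f', s[5]='m', s[6]='t'
Result: fmt


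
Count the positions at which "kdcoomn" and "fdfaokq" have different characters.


String 1: 'kdcoomn'
String 2: 'fdfaokq'
Compare each position: pos 0: 'k'!='f', pos 1: 'd'=='d', pos 2: 'c'!='f', pos 3: 'o'!='a', pos 4: 'o'=='o', pos 5: 'm'!='k', pos 6: 'n'!='q'
Differing positions: 5
Hamming distance: 5


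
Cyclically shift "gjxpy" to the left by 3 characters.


Input: 'gjxpy', shift = 3
Operation: split at index 3 and swap parts
Front part s[0:3] = 'gjx'
Back part s[3:] = 'py'
Rotated = back + front = 'py' + 'gjx'
Result: pygjx


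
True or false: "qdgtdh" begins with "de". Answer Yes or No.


Input string: 'qdgtdh'
Prefix to check: 'de'
First 2 characters of input: 'qd'
Match: False
Result: No


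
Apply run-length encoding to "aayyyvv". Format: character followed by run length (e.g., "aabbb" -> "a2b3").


Input: 'aayyyvv'
Operation: identify consecutive runs
Runs: 'aa' -> a2, 'yyy' -> y3, 'vv' -> v2
Encoded: a2y3v2


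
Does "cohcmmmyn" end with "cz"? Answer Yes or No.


Input string: 'cohcmmmyn'
Suffix to check: 'cz'
Last 2 characters of input: 'yn'
Match: False
Result: No


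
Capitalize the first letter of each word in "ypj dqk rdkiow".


Input string: 'ypj dqk rdkiow'
Operation: capitalize first letter of each word
Word transformations: 'ypj'->'Ypj', 'dqk'->'Dqk', 'rdkiow'->'Rdkiow'
Result: Ypj Dqk Rdkiow


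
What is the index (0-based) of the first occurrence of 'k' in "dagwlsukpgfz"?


Input string: 'dagwlsukpgfz'
Target: 'k'
Scanning left to right: s[0]='d', s[1]='a', s[2]='g', s[3]='w', s[4]='l', s[5]='s', s[6]='u', s[7]='k'
First match at index: 7


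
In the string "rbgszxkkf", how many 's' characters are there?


Input string: 'rbgszxkkf'
Target character: 's'
Scan each position: s[3]='s'
Matches found at indices: 3
Total: 1


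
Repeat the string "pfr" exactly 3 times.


Input string: 'pfr'
Operation: repeat 3 times
Concatenation: 'pfr' + 'pfr' + 'pfr'
Result: pfrpfrpfr


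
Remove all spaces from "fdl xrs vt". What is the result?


Input string: 'fdl xrs vt'
Operation: remove all spaces
Words: 'fdl', 'xrs', 'vt'
Join without spaces: fdlxrsvt


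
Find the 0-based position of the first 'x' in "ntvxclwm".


Input string: 'ntvxclwm'
Target: 'x'
Scanning left to right: s[0]='n', s[1]='t', s[2]='v', s[3]='x'
First match at index: 3


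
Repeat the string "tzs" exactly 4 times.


Input string: 'tzs'
Operation: repeat 4 times
Concatenation: 'tzs' + 'tzs' + 'tzs' + 'tzs'
Result: tzstzstzstzs


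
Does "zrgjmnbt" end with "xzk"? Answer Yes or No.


Input string: 'zrgjmnbt'
Suffix to check: 'xzk'
Last 3 characters of input: 'nbt'
Match: False
Result: No


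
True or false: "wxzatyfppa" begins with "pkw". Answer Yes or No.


Input string: 'wxzatyfppa'
Prefix to check: 'pkw'
First 3 characters of input: 'wxz'
Match: False
Result: No


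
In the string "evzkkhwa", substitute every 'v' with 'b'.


Input string: 'evzkkhwa'
Operation: replace 'v' with 'b'
Positions of 'v': 1
After replacement: ebzkkhwa


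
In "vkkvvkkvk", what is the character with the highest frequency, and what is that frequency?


Input: 'vkkvvkkvk'
Operation: tally each character
Counts: 'k':5, 'v':4
Maximum: 'k' appears 5 times


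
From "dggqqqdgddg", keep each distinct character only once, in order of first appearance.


Input: 'dggqqqdgddg'
Operation: keep first occurrence of each character
Scan: s[0]='d' new -> keep; s[1]='g' new -> keep; s[2]='g' seen -> skip; s[3]='q' new -> keep; s[4]='q' seen -> skip; s[5]='q' seen -> skip; s[6]='d' seen -> skip; s[7]='g' seen -> skip; s[8]='d' seen -> skip; s[9]='d' seen -> skip; s[10]='g' seen -> skip
Result: dgq


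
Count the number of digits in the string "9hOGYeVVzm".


Input string: '9hOGYeVVzm'
Operation: count digit characters (0-9)
Scan: '9'(digit), 'h', 'O', 'G', 'Y', 'e', 'V', 'V', 'z', 'm'
Digits found: 1
Result: 1


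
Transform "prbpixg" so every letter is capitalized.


Input string: 'prbpixg'
Operation: convert each letter to uppercase
Mapping: 'p'->'P', 'r'->'R', 'b'->'B', 'p'->'P', 'i'->'I', 'x'->'X', 'g'->'G'
Result: PRBPIXG


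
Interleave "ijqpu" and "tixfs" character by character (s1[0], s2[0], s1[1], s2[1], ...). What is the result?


String 1: 'ijqpu'
String 2: 'tixfs'
Operation: alternate characters
Pairs: 'i'+'t', 'j'+'i', 'q'+'x', 'p'+'f', 'u'+'s'
Result: itjiqxpfus


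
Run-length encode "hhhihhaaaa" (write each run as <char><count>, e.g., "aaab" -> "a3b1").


Input: 'hhhihhaaaa'
Operation: identify consecutive runs
Runs: 'hhh' -> h3, 'i' -> i1, 'hh' -> h2, 'aaaa' -> a4
Encoded: h3i1h2a4


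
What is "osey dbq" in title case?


Input string: 'osey dbq'
Operation: capitalize first letter of each word
Word transformations: 'osey'->'Osey', 'dbq'->'Dbq'
Result: Osey Dbq


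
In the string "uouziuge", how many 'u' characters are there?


Input string: 'uouziuge'
Target character: 'u'
Scan each position: s[0]='u', s[2]='u', s[5]='u'
Matches found at indices: 0, 2, 5
Total: 3


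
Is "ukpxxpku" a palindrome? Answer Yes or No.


Input string: 'ukpxxpku'
Reversed: 'ukpxxpku'
Compare pairs: s[0]='u' vs s[7]='u' (match), s[1]='k' vs s[6]='k' (match), s[2]='p' vs s[5]='p' (match), s[3]='x' vs s[4]='x' (match)
Palindrome: Yes


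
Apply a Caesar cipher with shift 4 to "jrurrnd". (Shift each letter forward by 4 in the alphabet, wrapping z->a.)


Input: 'jrurrnd', shift = 4
Operation: for each letter, (position + 4) mod 26
Mapping: 'j'(9+4=13)->'n', 'r'(17+4=21)->'v', 'u'(20+4=24)->'y', 'r'(17+4=21)->'v', 'r'(17+4=21)->'v', 'n'(13+4=17)->'r', 'd'(3+4=7)->'h'
Result: nvyvvrh


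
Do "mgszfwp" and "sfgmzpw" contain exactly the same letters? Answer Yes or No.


String 1: 'mgszfwp' -> sorted: 'fgmpswz'
String 2: 'sfgmzpw' -> sorted: 'fgmpswz'
Compare sorted forms: 'fgmpswz' == 'fgmpswz'
Anagram: Yes


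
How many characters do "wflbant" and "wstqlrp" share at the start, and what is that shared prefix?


String 1: 'wflbant'
String 2: 'wstqlrp'
Compare position by position:
pos 0: 'w' vs 'w' match
pos 1: 'f' vs 's' differ -> stop
Longest common prefix: "w" (length 1)


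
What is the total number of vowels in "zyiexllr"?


Input string: 'zyiexllr'
Operation: count vowels (a, e, i, o, u)
Scan: s[0]='z', s[1]='y', s[2]='i' (vowel), s[3]='e' (vowel), s[4]='x', s[5]='l', s[6]='l', s[7]='r'
Vowels found: 2
Result: 2


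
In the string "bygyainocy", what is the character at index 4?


Input string: 'bygyainocy'
Operation: get character at index 4
Index mapping: s[0]='b', s[1]='y', s[2]='g', s[3]='y', s[4]='a'
Result: 'a'


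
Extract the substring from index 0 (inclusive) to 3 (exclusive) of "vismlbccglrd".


Input string: 'vismlbccglrd'
Operation: slice [0:3]
Extract characters: s[0]='v', s[1]='i', s[2]='s'
Result: vis


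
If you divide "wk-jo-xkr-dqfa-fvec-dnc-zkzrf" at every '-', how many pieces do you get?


Input string: 'wk-jo-xkr-dqfa-fvec-dnc-zkzrf'
Delimiter: '-'
Split result: 'wk', 'jo', 'xkr', 'dqfa', 'fvec', 'dnc', 'zkzrf'
Number of parts: 7


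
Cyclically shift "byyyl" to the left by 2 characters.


Input: 'byyyl', shift = 2
Operation: split at index 2 and swap parts
Front part s[0:2] = 'by'
Back part s[2:] = 'yyl'
Rotated = back + front = 'yyl' + 'by'
Result: yylby


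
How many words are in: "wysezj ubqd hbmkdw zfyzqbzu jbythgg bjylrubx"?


Input string: 'wysezj ubqd hbmkdw zfyzqbzu jbythgg bjylrubx'
Operation: split by spaces
Words found: 'wysezj', 'ubqd', 'hbmkdw', 'zfyzqbzu', 'jbythgg', 'bjylrubx'
Word count: 6


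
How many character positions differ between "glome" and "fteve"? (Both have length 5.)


String 1: 'glome'
String 2: 'fteve'
Compare each position: pos 0: 'g'!='f', pos 1: 'l'!='t', pos 2: 'o'!='e', pos 3: 'm'!='v', pos 4: 'e'=='e'
Differing positions: 4
Hamming distance: 4


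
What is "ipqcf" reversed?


Input string: 'ipqcf'
Operation: reverse character order
Original order: 'i' -> 'p' -> 'q' -> 'c' -> 'f'
Reversed order: 'f' -> 'c' -> 'q' -> 'p' -> 'i'
Result: fcqpi


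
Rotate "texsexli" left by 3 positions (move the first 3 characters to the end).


Input: 'texsexli', shift = 3
Operation: split at index 3 and swap parts
Front part s[0:3] = 'tex'
Back part s[3:] = 'sexli'
Rotated = back + front = 'sexli' + 'tex'
Result: sexlitex


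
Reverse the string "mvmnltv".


Input string: 'mvmnltv'
Operation: reverse character order
Original order: 'm' -> 'v' -> 'm' -> 'n' -> 'l' -> 't' -> 'v'
Reversed order: 'v' -> 't' -> 'l' -> 'n' -> 'm' -> 'v' -> 'm'
Result: vtlnmvm


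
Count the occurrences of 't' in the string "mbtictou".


Input string: 'mbtictou'
Target character: 't'
Scan each position: s[2]='t', s[5]='t'
Matches found at indices: 2, 5
Total: 2


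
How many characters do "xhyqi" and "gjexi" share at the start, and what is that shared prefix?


String 1: 'xhyqi'
String 2: 'gjexi'
Compare position by position:
pos 0: 'x' vs 'g' differ -> stop
Longest common prefix: "" (length 0)


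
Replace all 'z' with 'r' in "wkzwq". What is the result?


Input string: 'wkzwq'
Operation: replace 'z' with 'r'
Positions of 'z': 2
After replacement: wkrwq


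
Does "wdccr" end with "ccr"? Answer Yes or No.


Input string: 'wdccr'
Suffix to check: 'ccr'
Last 3 characters of input: 'ccr'
Match: True
Result: Yes


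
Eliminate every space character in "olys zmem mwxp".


Input string: 'olys zmem mwxp'
Operation: remove all spaces
Words: 'olys', 'zmem', 'mwxp'
Join without spaces: olyszmemmwxp


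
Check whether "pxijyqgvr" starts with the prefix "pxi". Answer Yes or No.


Input string: 'pxijyqgvr'
Prefix to check: 'pxi'
First 3 characters of input: 'pxi'
Match: True
Result: Yes


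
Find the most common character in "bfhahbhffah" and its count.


Input: 'bfhahbhffah'
Operation: tally each character
Counts: 'a':2, 'b':2, 'f':3, 'h':4
Maximum: 'h' appears 4 times


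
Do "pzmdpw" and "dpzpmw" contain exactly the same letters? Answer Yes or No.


String 1: 'pzmdpw' -> sorted: 'dmppwz'
String 2: 'dpzpmw' -> sorted: 'dmppwz'
Compare sorted forms: 'dmppwz' == 'dmppwz'
Anagram: Yes


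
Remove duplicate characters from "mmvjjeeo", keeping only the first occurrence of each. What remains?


Input: 'mmvjjeeo'
Operation: keep first occurrence of each character
Scan: s[0]='m' new -> keep; s[1]='m' seen -> skip; s[2]='v' new -> keep; s[3]='j' new -> keep; s[4]='j' seen -> skip; s[5]='e' new -> keep; s[6]='e' seen -> skip; s[7]='o' new -> keep
Result: mvjeo


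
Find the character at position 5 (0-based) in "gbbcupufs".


Input string: 'gbbcupufs'
Operation: get character at index 5
Index mapping: s[0]='g', s[1]='b', s[2]='b', s[3]='c', s[4]='u', s[5]='p'
Result: 'p'


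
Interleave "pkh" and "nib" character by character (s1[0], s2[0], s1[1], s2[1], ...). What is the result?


String 1: 'pkh'
String 2: 'nib'
Operation: alternate characters
Pairs: 'p'+'n', 'k'+'i', 'h'+'b'
Result: pnkihb


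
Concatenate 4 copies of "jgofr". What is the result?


Input string: 'jgofr'
Operation: repeat 4 times
Concatenation: 'jgofr' + 'jgofr' + 'jgofr' + 'jgofr'
Result: jgofrjgofrjgofrjgofr


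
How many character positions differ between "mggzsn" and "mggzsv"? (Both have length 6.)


String 1: 'mggzsn'
String 2: 'mggzsv'
Compare each position: pos 0: 'm'=='m', pos 1: 'g'=='g', pos 2: 'g'=='g', pos 3: 'z'=='z', pos 4: 's'=='s', pos 5: 'n'!='v'
Differing positions: 1
Hamming distance: 1


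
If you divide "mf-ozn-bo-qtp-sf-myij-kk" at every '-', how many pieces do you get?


Input string: 'mf-ozn-bo-qtp-sf-myij-kk'
Delimiter: '-'
Split result: 'mf', 'ozn', 'bo', 'qtp', 'sf', 'myij', 'kk'
Number of parts: 7


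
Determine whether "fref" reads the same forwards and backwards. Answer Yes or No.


Input string: 'fref'
Reversed: 'ferf'
Compare pairs: s[0]='f' vs s[3]='f' (match), s[1]='r' vs s[2]='e' (mismatch)
Palindrome: No


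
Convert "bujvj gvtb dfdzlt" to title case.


Input string: 'bujvj gvtb dfdzlt'
Operation: capitalize first letter of each word
Word transformations: 'bujvj'->'Bujvj', 'gvtb'->'Gvtb', 'dfdzlt'->'Dfdzlt'
Result: Bujvj Gvtb Dfdzlt


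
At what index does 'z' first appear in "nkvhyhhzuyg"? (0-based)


Input string: 'nkvhyhhzuyg'
Target: 'z'
Scanning left to right: s[0]='n', s[1]='k', s[2]='v', s[3]='h', s[4]='y', s[5]='h', s[6]='h', s[7]='z'
First match at index: 7


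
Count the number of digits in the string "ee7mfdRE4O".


Input string: 'ee7mfdRE4O'
Operation: count digit characters (0-9)
Scan: 'e', 'e', '7'(digit), 'm', 'f', 'd', 'R', 'E', '4'(digit), 'O'
Digits found: 2
Result: 2


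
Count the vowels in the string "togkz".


Input string: 'togkz'
Operation: count vowels (a, e, i, o, u)
Scan: s[0]='t', s[1]='o' (vowel), s[2]='g', s[3]='k', s[4]='z'
Vowels found: 1
Result: 1


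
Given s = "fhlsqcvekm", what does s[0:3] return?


Input string: 'fhlsqcvekm'
Operation: slice [0:3]
Extract characters: s[0]='f', s[1]='h', s[2]='l'
Result: fhl


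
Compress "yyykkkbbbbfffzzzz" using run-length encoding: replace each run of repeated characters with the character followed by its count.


Input: 'yyykkkbbbbfffzzzz'
Operation: identify consecutive runs
Runs: 'yyy' -> y3, 'kkk' -> k3, 'bbbb' -> b4, 'fff' -> f3, 'zzzz' -> z4
Encoded: y3k3b4f3z4


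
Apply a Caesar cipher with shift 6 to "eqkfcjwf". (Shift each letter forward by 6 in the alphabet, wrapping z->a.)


Input: 'eqkfcjwf', shift = 6
Operation: for each letter, (position + 6) mod 26
Mapping: 'e'(4+6=10)->'k', 'q'(16+6=22)->'w', 'k'(10+6=16)->'q', 'f'(5+6=11)->'l', 'c'(2+6=8)->'i', 'j'(9+6=15)->'p', 'w'(22+6=28, 28 mod 26=2)->'c', 'f'(5+6=11)->'l'
Result: kwqlipcl


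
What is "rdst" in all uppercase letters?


Input string: 'rdst'
Operation: convert each letter to uppercase
Mapping: 'r'->'R', 'd'->'D', 's'->'S', 't'->'T'
Result: RDST


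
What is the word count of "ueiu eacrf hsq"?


Input string: 'ueiu eacrf hsq'
Operation: split by spaces
Words found: 'ueiu', 'eacrf', 'hsq'
Word count: 3


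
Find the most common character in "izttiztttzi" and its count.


Input: 'izttiztttzi'
Operation: tally each character
Counts: 'i':3, 't':5, 'z':3
Maximum: 't' appears 5 times


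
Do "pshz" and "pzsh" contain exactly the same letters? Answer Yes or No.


String 1: 'pshz' -> sorted: 'hpsz'
String 2: 'pzsh' -> sorted: 'hpsz'
Compare sorted forms: 'hpsz' == 'hpsz'
Anagram: Yes


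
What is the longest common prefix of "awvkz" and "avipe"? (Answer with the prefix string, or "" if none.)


String 1: 'awvkz'
String 2: 'avipe'
Compare position by position:
pos 0: 'a' vs 'a' match
pos 1: 'w' vs 'v' differ -> stop
Longest common prefix: "a" (length 1)


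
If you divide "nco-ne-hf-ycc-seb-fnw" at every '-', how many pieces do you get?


Input string: 'nco-ne-hf-ycc-seb-fnw'
Delimiter: '-'
Split result: 'nco', 'ne', 'hf', 'ycc', 'seb', 'fnw'
Number of parts: 6


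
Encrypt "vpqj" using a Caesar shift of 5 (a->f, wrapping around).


Input: 'vpqj', shift = 5
Operation: for each letter, (position + 5) mod 26
Mapping: 'v'(21+5=26, 26 mod 26=0)->'a', 'p'(15+5=20)->'u', 'q'(16+5=21)->'v', 'j'(9+5=14)->'o'
Result: auvo


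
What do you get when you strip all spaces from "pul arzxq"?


Input string: 'pul arzxq'
Operation: remove all spaces
Words: 'pul', 'arzxq'
Join without spaces: pularzxq


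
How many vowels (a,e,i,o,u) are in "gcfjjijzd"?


Input string: 'gcfjjijzd'
Operation: count vowels (a, e, i, o, u)
Scan: s[0]='g', s[1]='c', s[2]='f', s[3]='j', s[4]='j', s[5]='i' (vowel), s[6]='j', s[7]='z', s[8]='d'
Vowels found: 1
Result: 1


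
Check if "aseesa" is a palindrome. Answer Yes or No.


Input string: 'aseesa'
Reversed: 'aseesa'
Compare pairs: s[0]='a' vs s[5]='a' (match), s[1]='s' vs s[4]='s' (match), s[2]='e' vs s[3]='e' (match)
Palindrome: Yes


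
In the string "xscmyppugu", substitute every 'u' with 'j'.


Input string: 'xscmyppugu'
Operation: replace 'u' with 'j'
Positions of 'u': 7, 9
After replacement: xscmyppjgj


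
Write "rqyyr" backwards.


Input string: 'rqyyr'
Operation: reverse character order
Original order: 'r' -> 'q' -> 'y' -> 'y' -> 'r'
Reversed order: 'r' -> 'y' -> 'y' -> 'q' -> 'r'
Result: ryyqr


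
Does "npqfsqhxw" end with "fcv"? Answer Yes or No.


Input string: 'npqfsqhxw'
Suffix to check: 'fcv'
Last 3 characters of input: 'hxw'
Match: False
Result: No


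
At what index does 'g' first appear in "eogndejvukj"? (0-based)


Input string: 'eogndejvukj'
Target: 'g'
Scanning left to right: s[0]='e', s[1]='o', s[2]='g'
First match at index: 2


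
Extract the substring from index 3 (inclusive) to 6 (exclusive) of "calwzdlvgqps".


Input string: 'calwzdlvgqps'
Operation: slice [3:6]
Extract characters: s[3]='w', s[4]='z', s[5]='d'
Result: wzd


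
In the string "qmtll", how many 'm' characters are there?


Input string: 'qmtll'
Target character: 'm'
Scan each position: s[1]='m'
Matches found at indices: 1
Total: 1


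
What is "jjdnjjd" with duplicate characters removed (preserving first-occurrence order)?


Input: 'jjdnjjd'
Operation: keep first occurrence of each character
Scan: s[0]='j' new -> keep; s[1]='j' seen -> skip; s[2]='d' new -> keep; s[3]='n' new -> keep; s[4]='j' seen -> skip; s[5]='j' seen -> skip; s[6]='d' seen -> skip
Result: jdn


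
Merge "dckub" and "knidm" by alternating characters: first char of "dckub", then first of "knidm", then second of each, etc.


String 1: 'dckub'
String 2: 'knidm'
Operation: alternate characters
Pairs: 'd'+'k', 'c'+'n', 'k'+'i', 'u'+'d', 'b'+'m'
Result: dkcnkiudbm


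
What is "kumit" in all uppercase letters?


Input string: 'kumit'
Operation: convert each letter to uppercase
Mapping: 'k'->'K', 'u'->'U', 'm'->'M', 'i'->'I', 't'->'T'
Result: KUMIT


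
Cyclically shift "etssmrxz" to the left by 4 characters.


Input: 'etssmrxz', shift = 4
Operation: split at index 4 and swap parts
Front part s[0:4] = 'etss'
Back part s[4:] = 'mrxz'
Rotated = back + front = 'mrxz' + 'etss'
Result: mrxzetss


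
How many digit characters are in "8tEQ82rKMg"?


Input string: '8tEQ82rKMg'
Operation: count digit characters (0-9)
Scan: '8'(digit), 't', 'E', 'Q', '8'(digit), '2'(digit), 'r', 'K', 'M', 'g'
Digits found: 3
Result: 3


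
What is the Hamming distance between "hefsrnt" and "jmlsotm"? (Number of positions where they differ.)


String 1: 'hefsrnt'
String 2: 'jmlsotm'
Compare each position: pos 0: 'h'!='j', pos 1: 'e'!='m', pos 2: 'f'!='l', pos 3: 's'=='s', pos 4: 'r'!='o', pos 5: 'n'!='t', pos 6: 't'!='m'
Differing positions: 6
Hamming distance: 6


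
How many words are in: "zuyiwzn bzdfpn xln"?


Input string: 'zuyiwzn bzdfpn xln'
Operation: split by spaces
Words found: 'zuyiwzn', 'bzdfpn', 'xln'
Word count: 3


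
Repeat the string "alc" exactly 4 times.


Input string: 'alc'
Operation: repeat 4 times
Concatenation: 'alc' + 'alc' + 'alc' + 'alc'
Result: alcalcalcalc


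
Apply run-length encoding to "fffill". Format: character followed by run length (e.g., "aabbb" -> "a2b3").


Input: 'fffill'
Operation: identify consecutive runs
Runs: 'fff' -> f3, 'i' -> i1, 'll' -> l2
Encoded: f3i1l2


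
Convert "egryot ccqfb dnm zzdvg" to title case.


Input string: 'egryot ccqfb dnm zzdvg'
Operation: capitalize first letter of each word
Word transformations: 'egryot'->'Egryot', 'ccqfb'->'Ccqfb', 'dnm'->'Dnm', 'zzdvg'->'Zzdvg'
Result: Egryot Ccqfb Dnm Zzdvg


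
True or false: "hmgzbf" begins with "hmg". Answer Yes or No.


Input string: 'hmgzbf'
Prefix to check: 'hmg'
First 3 characters of input: 'hmg'
Match: True
Result: Yes


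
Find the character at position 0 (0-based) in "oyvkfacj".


Input string: 'oyvkfacj'
Operation: get character at index 0
Index mapping: s[0]='o'
Result: 'o'


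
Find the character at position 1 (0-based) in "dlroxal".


Input string: 'dlroxal'
Operation: get character at index 1
Index mapping: s[0]='d', s[1]='l'
Result: 'l'


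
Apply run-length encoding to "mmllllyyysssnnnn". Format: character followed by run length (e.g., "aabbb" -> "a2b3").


Input: 'mmllllyyysssnnnn'
Operation: identify consecutive runs
Runs: 'mm' -> m2, 'llll' -> l4, 'yyy' -> y3, 'sss' -> s3, 'nnnn' -> n4
Encoded: m2l4y3s3n4


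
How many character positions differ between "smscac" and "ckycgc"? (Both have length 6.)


String 1: 'smscac'
String 2: 'ckycgc'
Compare each position: pos 0: 's'!='c', pos 1: 'm'!='k', pos 2: 's'!='y', pos 3: 'c'=='c', pos 4: 'a'!='g', pos 5: 'c'=='c'
Differing positions: 4
Hamming distance: 4
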